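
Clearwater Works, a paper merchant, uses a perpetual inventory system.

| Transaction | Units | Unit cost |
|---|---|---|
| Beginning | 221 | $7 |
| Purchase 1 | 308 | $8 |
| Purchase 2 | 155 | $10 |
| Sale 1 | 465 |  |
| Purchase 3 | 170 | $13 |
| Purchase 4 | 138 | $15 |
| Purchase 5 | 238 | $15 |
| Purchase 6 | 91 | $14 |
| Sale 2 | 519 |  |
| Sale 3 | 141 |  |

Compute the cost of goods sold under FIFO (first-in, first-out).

Sale 1 (465) [FIFO — oldest first]: 221 @ $7 + 244 @ $8 = $3,499
Sale 2 (519) [FIFO — oldest first]: 64 @ $8 + 155 @ $10 + 170 @ $13 + 130 @ $15 = $6,222
Sale 3 (141) [FIFO — oldest first]: 8 @ $15 + 133 @ $15 = $2,115
Total COGS = $3,499 + $6,222 + $2,115 = $11,836
Ending inventory: 105 @ $15 + 91 @ $14 = $2,849
Check: goods available $14,685 = COGS $11,836 + ending $2,849

COGS = $11,836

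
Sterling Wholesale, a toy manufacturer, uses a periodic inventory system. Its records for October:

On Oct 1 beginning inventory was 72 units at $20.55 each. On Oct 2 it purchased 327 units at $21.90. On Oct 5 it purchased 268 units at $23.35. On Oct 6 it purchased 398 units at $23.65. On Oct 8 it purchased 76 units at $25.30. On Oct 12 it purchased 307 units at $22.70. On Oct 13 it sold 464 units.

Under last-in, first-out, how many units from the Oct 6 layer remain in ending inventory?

Oct 13, 464 sold [LIFO — newest first]: 307 @ $22.70 + 76 @ $25.30 + 81 @ $23.65 = $10,807.35
Ending inventory: 72 @ $20.55 + 327 @ $21.90 + 268 @ $23.35 + 317 @ $23.65 = $22,395.75
Check: goods available $33,203.10 = COGS $10,807.35 + ending $22,395.75

317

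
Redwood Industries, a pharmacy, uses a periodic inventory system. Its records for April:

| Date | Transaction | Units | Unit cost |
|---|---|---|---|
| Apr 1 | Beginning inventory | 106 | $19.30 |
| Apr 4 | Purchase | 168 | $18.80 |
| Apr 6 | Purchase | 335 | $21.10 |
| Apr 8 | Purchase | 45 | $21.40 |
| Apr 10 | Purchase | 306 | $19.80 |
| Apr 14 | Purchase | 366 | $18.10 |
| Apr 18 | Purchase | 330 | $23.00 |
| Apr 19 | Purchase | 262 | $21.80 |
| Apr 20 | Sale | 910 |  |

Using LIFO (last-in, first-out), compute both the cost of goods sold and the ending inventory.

COGS = $19,057.40; ending inventory = $20,163.30

Apr 20, 910 sold [LIFO — newest first]: 262 @ $21.80 + 330 @ $23.00 + 318 @ $18.10 = $19,057.40
Ending inventory: 106 @ $19.30 + 168 @ $18.80 + 335 @ $21.10 + 45 @ $21.40 + 306 @ $19.80 + 48 @ $18.10 = $20,163.30
Check: goods available $39,220.70 = COGS $19,057.40 + ending $20,163.30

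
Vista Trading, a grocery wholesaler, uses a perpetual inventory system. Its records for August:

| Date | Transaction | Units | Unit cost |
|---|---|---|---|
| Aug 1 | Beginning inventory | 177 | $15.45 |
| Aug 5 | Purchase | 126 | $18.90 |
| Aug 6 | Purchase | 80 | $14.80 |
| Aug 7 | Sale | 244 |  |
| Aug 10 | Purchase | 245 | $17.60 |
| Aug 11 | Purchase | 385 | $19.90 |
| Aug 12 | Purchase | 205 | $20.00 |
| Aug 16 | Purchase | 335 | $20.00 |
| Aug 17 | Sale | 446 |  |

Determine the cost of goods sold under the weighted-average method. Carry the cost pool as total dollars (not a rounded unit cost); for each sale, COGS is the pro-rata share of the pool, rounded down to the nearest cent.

After Aug 1: 177 on hand, pool $2,734.65 (≈ $15.4500 each)
After Aug 5: 303 on hand, pool $5,116.05 (≈ $16.8847 each)
After Aug 6: 383 on hand, pool $6,300.05 (≈ $16.4492 each)
Aug 7, sell 244: 244/383 × $6,300.05 → $4,013.60
After Aug 10: 384 on hand, pool $6,598.45 (≈ $17.1835 each)
After Aug 11: 769 on hand, pool $14,259.95 (≈ $18.5435 each)
After Aug 12: 974 on hand, pool $18,359.95 (≈ $18.8501 each)
After Aug 16: 1309 on hand, pool $25,059.95 (≈ $19.1443 each)
Aug 17, sell 446: 446/1309 × $25,059.95 → $8,538.37
Total COGS = $4,013.60 + $8,538.37 = $12,551.97
Ending inventory (cost pool remaining) = $16,521.58

COGS = $12,551.97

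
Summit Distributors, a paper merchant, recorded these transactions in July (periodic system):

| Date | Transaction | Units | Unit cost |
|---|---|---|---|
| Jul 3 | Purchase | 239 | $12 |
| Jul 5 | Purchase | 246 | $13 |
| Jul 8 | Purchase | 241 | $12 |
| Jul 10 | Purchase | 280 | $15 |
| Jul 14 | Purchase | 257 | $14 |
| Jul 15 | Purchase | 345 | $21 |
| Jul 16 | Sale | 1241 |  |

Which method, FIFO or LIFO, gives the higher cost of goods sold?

FIFO COGS: 239 @ $12 + 246 @ $13 + 241 @ $12 + 280 @ $15 + 235 @ $14 = $16,448
LIFO COGS: 345 @ $21 + 257 @ $14 + 280 @ $15 + 241 @ $12 + 118 @ $13 = $19,469

LIFO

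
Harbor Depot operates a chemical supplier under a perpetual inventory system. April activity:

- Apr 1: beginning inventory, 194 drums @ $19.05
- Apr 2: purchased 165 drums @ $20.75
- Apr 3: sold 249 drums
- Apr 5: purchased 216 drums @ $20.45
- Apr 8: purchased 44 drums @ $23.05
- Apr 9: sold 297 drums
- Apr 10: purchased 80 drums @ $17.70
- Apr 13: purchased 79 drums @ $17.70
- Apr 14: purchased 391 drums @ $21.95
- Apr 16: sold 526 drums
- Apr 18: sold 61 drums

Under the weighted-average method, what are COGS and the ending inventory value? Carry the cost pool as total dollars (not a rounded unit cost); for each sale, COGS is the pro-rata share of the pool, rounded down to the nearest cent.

COGS = $23,202.24; ending inventory = $745.36

After Apr 1: 194 on hand, pool $3,695.70 (≈ $19.0500 each)
After Apr 2: 359 on hand, pool $7,119.45 (≈ $19.8313 each)
Apr 3, sell 249: 249/359 × $7,119.45 → $4,938.00
After Apr 5: 326 on hand, pool $6,598.65 (≈ $20.2413 each)
After Apr 8: 370 on hand, pool $7,612.85 (≈ $20.5753 each)
Apr 9, sell 297: 297/370 × $7,612.85 → $6,110.85
After Apr 10: 153 on hand, pool $2,918.00 (≈ $19.0719 each)
After Apr 13: 232 on hand, pool $4,316.30 (≈ $18.6047 each)
After Apr 14: 623 on hand, pool $12,898.75 (≈ $20.7043 each)
Apr 16, sell 526: 526/623 × $12,898.75 → $10,890.43
Apr 18, sell 61: 61/97 × $2,008.32 → $1,262.96
Total COGS = $4,938.00 + $6,110.85 + $10,890.43 + $1,262.96 = $23,202.24
Ending inventory (cost pool remaining) = $745.36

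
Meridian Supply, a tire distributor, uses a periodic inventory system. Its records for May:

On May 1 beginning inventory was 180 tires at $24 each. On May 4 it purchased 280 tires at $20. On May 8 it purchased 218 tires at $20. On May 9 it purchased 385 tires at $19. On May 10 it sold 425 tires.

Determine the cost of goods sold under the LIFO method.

May 10, 425 sold [LIFO — newest first]: 385 @ $19 + 40 @ $20 = $8,115
Ending inventory: 180 @ $24 + 280 @ $20 + 178 @ $20 = $13,480
Check: goods available $21,595 = COGS $8,115 + ending $13,480

COGS = $8,115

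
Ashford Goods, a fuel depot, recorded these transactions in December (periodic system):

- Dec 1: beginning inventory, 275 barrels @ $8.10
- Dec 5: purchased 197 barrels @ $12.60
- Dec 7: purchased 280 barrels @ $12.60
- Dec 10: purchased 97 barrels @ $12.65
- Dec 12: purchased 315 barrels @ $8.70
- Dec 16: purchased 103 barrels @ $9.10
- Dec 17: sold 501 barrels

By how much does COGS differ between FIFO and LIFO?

$347.35

FIFO COGS: 275 @ $8.10 + 197 @ $12.60 + 29 @ $12.60 = $5,075.10
LIFO COGS: 103 @ $9.10 + 315 @ $8.70 + 83 @ $12.65 = $4,727.75
Difference = |$5,075.10 − $4,727.75| = $347.35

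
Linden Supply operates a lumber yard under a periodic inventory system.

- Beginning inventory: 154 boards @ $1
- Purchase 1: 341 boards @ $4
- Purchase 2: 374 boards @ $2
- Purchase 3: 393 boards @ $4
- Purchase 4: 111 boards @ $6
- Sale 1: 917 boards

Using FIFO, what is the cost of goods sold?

COGS = $2,458

Sale 1 (917) [FIFO — oldest first]: 154 @ $1 + 341 @ $4 + 374 @ $2 + 48 @ $4 = $2,458
Ending inventory: 345 @ $4 + 111 @ $6 = $2,046
Check: goods available $4,504 = COGS $2,458 + ending $2,046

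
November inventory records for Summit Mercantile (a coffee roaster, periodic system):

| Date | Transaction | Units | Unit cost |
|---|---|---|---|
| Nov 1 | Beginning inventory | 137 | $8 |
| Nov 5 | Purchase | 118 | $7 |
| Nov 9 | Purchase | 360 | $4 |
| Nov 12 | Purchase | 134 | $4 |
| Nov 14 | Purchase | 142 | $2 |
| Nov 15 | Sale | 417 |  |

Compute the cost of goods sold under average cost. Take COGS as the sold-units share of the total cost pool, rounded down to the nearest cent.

COGS = $1,957.23

Nov 15, sell 417: 417/891 × $4,182.00 → $1,957.23
Ending inventory (cost pool remaining) = $2,224.77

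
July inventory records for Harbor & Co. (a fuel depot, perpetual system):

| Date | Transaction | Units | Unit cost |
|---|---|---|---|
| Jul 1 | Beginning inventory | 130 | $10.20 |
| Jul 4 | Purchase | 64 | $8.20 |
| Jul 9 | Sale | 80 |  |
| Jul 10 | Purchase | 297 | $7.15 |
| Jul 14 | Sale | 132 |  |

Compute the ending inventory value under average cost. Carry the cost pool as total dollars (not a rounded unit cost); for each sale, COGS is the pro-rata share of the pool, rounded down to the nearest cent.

After Jul 1: 130 on hand, pool $1,326.00 (≈ $10.2000 each)
After Jul 4: 194 on hand, pool $1,850.80 (≈ $9.5402 each)
Jul 9, sell 80: 80/194 × $1,850.80 → $763.21
After Jul 10: 411 on hand, pool $3,211.14 (≈ $7.8130 each)
Jul 14, sell 132: 132/411 × $3,211.14 → $1,031.31
Total COGS = $763.21 + $1,031.31 = $1,794.52
Ending inventory (cost pool remaining) = $2,179.83

Ending inventory = $2,179.83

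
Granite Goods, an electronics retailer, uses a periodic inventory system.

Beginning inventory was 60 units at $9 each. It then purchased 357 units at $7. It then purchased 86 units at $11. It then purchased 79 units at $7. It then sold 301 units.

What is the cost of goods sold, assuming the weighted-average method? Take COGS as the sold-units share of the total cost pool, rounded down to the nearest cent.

Sale 1, sell 301: 301/582 × $4,538.00 → $2,346.97
Ending inventory (cost pool remaining) = $2,191.03
Check: goods available $4,538.00 = COGS $2,346.97 + ending $2,191.03

COGS = $2,346.97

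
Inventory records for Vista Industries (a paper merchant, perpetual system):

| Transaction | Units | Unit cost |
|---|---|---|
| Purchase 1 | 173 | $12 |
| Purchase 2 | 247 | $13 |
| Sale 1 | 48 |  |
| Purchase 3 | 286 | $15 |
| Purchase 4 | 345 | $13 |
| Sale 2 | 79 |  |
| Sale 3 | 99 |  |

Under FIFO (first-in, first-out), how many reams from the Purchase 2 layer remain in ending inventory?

194

Sale 1 (48) [FIFO — oldest first]: 48 @ $12 = $576
Sale 2 (79) [FIFO — oldest first]: 79 @ $12 = $948
Sale 3 (99) [FIFO — oldest first]: 46 @ $12 + 53 @ $13 = $1,241
Total COGS = $576 + $948 + $1,241 = $2,765
Ending inventory: 194 @ $13 + 286 @ $15 + 345 @ $13 = $11,297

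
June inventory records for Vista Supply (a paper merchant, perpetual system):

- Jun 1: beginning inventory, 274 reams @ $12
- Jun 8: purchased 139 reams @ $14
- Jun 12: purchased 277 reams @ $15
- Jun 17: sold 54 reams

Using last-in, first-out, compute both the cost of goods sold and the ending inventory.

Jun 17, 54 sold [LIFO — newest first]: 54 @ $15 = $810
Ending inventory: 274 @ $12 + 139 @ $14 + 223 @ $15 = $8,579

COGS = $810; ending inventory = $8,579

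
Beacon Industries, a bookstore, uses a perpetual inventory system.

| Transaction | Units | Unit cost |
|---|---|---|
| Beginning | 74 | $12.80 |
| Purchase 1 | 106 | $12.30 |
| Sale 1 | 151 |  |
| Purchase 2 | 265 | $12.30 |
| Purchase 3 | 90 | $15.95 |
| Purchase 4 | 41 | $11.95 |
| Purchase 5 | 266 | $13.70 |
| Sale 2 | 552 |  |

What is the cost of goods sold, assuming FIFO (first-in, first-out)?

Sale 1 (151) [FIFO — oldest first]: 74 @ $12.80 + 77 @ $12.30 = $1,894.30
Sale 2 (552) [FIFO — oldest first]: 29 @ $12.30 + 265 @ $12.30 + 90 @ $15.95 + 41 @ $11.95 + 127 @ $13.70 = $7,281.55
Total COGS = $1,894.30 + $7,281.55 = $9,175.85
Ending inventory: 139 @ $13.70 = $1,904.30

COGS = $9,175.85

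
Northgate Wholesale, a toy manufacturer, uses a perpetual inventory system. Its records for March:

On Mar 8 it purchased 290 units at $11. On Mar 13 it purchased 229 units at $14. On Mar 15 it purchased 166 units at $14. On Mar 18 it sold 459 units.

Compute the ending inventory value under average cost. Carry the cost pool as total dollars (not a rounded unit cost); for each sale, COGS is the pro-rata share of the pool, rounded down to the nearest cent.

After Mar 8: 290 on hand, pool $3,190.00 (≈ $11.0000 each)
After Mar 13: 519 on hand, pool $6,396.00 (≈ $12.3237 each)
After Mar 15: 685 on hand, pool $8,720.00 (≈ $12.7299 each)
Mar 18, sell 459: 459/685 × $8,720.00 → $5,843.03
Ending inventory (cost pool remaining) = $2,876.97

Ending inventory = $2,876.97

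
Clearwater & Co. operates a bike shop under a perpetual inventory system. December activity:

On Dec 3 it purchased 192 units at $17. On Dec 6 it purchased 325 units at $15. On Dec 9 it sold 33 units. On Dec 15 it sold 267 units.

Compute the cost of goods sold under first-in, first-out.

Dec 9, 33 sold [FIFO — oldest first]: 33 @ $17 = $561
Dec 15, 267 sold [FIFO — oldest first]: 159 @ $17 + 108 @ $15 = $4,323
Total COGS = $561 + $4,323 = $4,884
Ending inventory: 217 @ $15 = $3,255
Check: goods available $8,139 = COGS $4,884 + ending $3,255

COGS = $4,884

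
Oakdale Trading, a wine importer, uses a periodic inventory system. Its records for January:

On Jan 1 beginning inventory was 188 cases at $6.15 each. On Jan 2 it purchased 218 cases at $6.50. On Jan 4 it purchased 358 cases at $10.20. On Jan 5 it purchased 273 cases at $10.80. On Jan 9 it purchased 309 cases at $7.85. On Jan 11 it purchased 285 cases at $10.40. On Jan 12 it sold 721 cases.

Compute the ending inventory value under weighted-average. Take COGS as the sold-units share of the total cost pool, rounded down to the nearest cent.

Ending inventory = $8,125.20

Jan 12, sell 721: 721/1631 × $14,562.85 → $6,437.65
Ending inventory (cost pool remaining) = $8,125.20
Check: goods available $14,562.85 = COGS $6,437.65 + ending $8,125.20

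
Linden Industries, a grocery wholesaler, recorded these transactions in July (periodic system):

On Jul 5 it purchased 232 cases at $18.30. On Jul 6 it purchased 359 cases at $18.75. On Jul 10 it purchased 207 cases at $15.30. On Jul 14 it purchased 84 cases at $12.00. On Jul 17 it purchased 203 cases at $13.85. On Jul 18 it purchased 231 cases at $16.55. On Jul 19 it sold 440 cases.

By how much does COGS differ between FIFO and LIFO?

FIFO COGS: 232 @ $18.30 + 208 @ $18.75 = $8,145.60
LIFO COGS: 231 @ $16.55 + 203 @ $13.85 + 6 @ $12.00 = $6,706.60
Difference = |$8,145.60 − $6,706.60| = $1,439.00

$1,439.00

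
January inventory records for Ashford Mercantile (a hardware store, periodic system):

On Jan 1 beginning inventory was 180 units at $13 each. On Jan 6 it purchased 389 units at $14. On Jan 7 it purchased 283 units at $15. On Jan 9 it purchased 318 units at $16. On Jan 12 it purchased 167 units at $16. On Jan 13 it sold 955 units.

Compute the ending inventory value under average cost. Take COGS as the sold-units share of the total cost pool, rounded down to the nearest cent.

Ending inventory = $5,654.58

Jan 13, sell 955: 955/1337 × $19,791.00 → $14,136.42
Ending inventory (cost pool remaining) = $5,654.58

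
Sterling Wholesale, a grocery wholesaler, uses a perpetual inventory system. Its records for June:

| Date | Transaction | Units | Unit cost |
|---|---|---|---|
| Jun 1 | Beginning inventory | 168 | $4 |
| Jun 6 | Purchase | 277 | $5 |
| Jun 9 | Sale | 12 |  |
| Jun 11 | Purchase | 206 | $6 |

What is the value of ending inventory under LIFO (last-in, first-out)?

Ending inventory = $3,233

Jun 9, 12 sold [LIFO — newest first]: 12 @ $5 = $60
Ending inventory: 168 @ $4 + 265 @ $5 + 206 @ $6 = $3,233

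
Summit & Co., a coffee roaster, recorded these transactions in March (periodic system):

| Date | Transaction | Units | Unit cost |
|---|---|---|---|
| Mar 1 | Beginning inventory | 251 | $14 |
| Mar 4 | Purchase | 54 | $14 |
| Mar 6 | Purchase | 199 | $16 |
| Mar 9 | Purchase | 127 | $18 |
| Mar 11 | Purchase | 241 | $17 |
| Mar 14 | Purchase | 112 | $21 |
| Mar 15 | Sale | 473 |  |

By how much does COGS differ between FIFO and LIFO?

$1,651

FIFO COGS: 251 @ $14 + 54 @ $14 + 168 @ $16 = $6,958
LIFO COGS: 112 @ $21 + 241 @ $17 + 120 @ $18 = $8,609
Difference = |$6,958 − $8,609| = $1,651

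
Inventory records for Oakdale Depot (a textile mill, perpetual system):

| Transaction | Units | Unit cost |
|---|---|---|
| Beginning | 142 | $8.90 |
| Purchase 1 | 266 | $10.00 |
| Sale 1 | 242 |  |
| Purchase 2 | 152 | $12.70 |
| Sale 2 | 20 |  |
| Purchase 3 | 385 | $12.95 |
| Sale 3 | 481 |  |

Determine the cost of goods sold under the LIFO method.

Sale 1 (242) [LIFO — newest first]: 242 @ $10.00 = $2,420.00
Sale 2 (20) [LIFO — newest first]: 20 @ $12.70 = $254.00
Sale 3 (481) [LIFO — newest first]: 385 @ $12.95 + 96 @ $12.70 = $6,204.95
Total COGS = $2,420.00 + $254.00 + $6,204.95 = $8,878.95
Ending inventory: 142 @ $8.90 + 24 @ $10.00 + 36 @ $12.70 = $1,961.00
Check: goods available $10,839.95 = COGS $8,878.95 + ending $1,961.00

COGS = $8,878.95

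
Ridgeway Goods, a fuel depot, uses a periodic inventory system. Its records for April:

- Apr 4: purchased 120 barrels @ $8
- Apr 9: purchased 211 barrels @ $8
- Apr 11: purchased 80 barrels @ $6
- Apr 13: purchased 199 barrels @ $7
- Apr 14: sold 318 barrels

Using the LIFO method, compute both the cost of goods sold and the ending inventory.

Apr 14, 318 sold [LIFO — newest first]: 199 @ $7 + 80 @ $6 + 39 @ $8 = $2,185
Ending inventory: 120 @ $8 + 172 @ $8 = $2,336

COGS = $2,185; ending inventory = $2,336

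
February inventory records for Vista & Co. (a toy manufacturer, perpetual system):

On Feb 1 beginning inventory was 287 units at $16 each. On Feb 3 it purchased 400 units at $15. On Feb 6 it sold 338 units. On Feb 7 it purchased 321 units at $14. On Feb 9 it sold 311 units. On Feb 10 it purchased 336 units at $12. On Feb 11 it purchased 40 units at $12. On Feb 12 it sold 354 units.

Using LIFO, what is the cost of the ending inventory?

Feb 6, 338 sold [LIFO — newest first]: 338 @ $15 = $5,070
Feb 9, 311 sold [LIFO — newest first]: 311 @ $14 = $4,354
Feb 12, 354 sold [LIFO — newest first]: 40 @ $12 + 314 @ $12 = $4,248
Total COGS = $5,070 + $4,354 + $4,248 = $13,672
Ending inventory: 287 @ $16 + 62 @ $15 + 10 @ $14 + 22 @ $12 = $5,926

Ending inventory = $5,926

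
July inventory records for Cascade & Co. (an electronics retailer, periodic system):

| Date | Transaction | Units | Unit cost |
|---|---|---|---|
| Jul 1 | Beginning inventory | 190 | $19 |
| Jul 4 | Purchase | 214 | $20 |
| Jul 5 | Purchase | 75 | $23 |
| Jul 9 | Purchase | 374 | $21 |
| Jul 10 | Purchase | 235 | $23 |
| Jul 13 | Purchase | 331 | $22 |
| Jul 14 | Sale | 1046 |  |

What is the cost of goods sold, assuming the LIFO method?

COGS = $22,886

Jul 14, 1046 sold [LIFO — newest first]: 331 @ $22 + 235 @ $23 + 374 @ $21 + 75 @ $23 + 31 @ $20 = $22,886
Ending inventory: 190 @ $19 + 183 @ $20 = $7,270
Check: goods available $30,156 = COGS $22,886 + ending $7,270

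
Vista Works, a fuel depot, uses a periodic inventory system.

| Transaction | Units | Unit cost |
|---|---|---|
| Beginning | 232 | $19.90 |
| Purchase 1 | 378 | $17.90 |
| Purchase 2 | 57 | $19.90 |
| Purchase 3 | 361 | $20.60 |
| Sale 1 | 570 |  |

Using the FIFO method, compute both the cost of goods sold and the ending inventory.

COGS = $10,667.00; ending inventory = $9,286.90

Sale 1 (570) [FIFO — oldest first]: 232 @ $19.90 + 338 @ $17.90 = $10,667.00
Ending inventory: 40 @ $17.90 + 57 @ $19.90 + 361 @ $20.60 = $9,286.90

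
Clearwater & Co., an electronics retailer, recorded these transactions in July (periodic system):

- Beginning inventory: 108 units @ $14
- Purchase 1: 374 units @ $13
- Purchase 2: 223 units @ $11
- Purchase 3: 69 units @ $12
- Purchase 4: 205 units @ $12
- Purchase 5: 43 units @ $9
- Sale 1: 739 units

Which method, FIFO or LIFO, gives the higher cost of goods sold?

FIFO

FIFO COGS: 108 @ $14 + 374 @ $13 + 223 @ $11 + 34 @ $12 = $9,235
LIFO COGS: 43 @ $9 + 205 @ $12 + 69 @ $12 + 223 @ $11 + 199 @ $13 = $8,715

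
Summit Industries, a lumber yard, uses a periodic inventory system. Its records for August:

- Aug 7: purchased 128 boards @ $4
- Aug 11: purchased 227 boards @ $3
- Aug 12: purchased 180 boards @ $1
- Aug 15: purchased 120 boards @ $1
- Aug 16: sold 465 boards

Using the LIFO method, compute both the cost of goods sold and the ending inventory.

COGS = $795; ending inventory = $698

Aug 16, 465 sold [LIFO — newest first]: 120 @ $1 + 180 @ $1 + 165 @ $3 = $795
Ending inventory: 128 @ $4 + 62 @ $3 = $698
Check: goods available $1,493 = COGS $795 + ending $698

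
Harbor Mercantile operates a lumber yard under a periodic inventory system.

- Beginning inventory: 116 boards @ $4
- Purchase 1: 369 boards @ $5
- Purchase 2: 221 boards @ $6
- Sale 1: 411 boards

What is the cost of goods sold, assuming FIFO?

COGS = $1,939

Sale 1 (411) [FIFO — oldest first]: 116 @ $4 + 295 @ $5 = $1,939
Ending inventory: 74 @ $5 + 221 @ $6 = $1,696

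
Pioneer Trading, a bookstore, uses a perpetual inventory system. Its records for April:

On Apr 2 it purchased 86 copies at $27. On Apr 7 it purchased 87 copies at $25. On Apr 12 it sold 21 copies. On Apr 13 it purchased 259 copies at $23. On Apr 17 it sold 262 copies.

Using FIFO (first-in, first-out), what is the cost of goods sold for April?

COGS = $7,027

Apr 12, 21 sold [FIFO — oldest first]: 21 @ $27 = $567
Apr 17, 262 sold [FIFO — oldest first]: 65 @ $27 + 87 @ $25 + 110 @ $23 = $6,460
Total COGS = $567 + $6,460 = $7,027
Ending inventory: 149 @ $23 = $3,427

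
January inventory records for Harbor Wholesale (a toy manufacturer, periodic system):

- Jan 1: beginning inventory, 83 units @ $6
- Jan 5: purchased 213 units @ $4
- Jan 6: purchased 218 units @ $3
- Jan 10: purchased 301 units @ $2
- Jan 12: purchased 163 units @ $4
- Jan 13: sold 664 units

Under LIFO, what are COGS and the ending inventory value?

COGS = $1,854; ending inventory = $1,404

Jan 13, 664 sold [LIFO — newest first]: 163 @ $4 + 301 @ $2 + 200 @ $3 = $1,854
Ending inventory: 83 @ $6 + 213 @ $4 + 18 @ $3 = $1,404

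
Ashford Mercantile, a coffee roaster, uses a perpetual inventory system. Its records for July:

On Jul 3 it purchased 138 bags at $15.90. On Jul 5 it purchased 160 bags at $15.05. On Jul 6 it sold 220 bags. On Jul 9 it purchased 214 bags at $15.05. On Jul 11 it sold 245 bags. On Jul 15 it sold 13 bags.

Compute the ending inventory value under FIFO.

Jul 6, 220 sold [FIFO — oldest first]: 138 @ $15.90 + 82 @ $15.05 = $3,428.30
Jul 11, 245 sold [FIFO — oldest first]: 78 @ $15.05 + 167 @ $15.05 = $3,687.25
Jul 15, 13 sold [FIFO — oldest first]: 13 @ $15.05 = $195.65
Total COGS = $3,428.30 + $3,687.25 + $195.65 = $7,311.20
Ending inventory: 34 @ $15.05 = $511.70

Ending inventory = $511.70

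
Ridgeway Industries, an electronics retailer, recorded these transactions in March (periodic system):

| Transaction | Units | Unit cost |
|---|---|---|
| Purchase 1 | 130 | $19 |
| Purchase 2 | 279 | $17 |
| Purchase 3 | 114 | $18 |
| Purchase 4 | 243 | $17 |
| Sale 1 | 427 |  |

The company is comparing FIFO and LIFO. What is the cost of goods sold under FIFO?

COGS = $7,537

FIFO COGS: 130 @ $19 + 279 @ $17 + 18 @ $18 = $7,537
LIFO COGS: 243 @ $17 + 114 @ $18 + 70 @ $17 = $7,373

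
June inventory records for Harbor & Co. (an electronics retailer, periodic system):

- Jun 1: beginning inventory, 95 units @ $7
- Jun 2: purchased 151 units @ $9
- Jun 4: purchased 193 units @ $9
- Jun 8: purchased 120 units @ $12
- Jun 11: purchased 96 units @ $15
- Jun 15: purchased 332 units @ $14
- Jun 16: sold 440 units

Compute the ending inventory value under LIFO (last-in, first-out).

Ending inventory = $5,057

Jun 16, 440 sold [LIFO — newest first]: 332 @ $14 + 96 @ $15 + 12 @ $12 = $6,232
Ending inventory: 95 @ $7 + 151 @ $9 + 193 @ $9 + 108 @ $12 = $5,057
Check: goods available $11,289 = COGS $6,232 + ending $5,057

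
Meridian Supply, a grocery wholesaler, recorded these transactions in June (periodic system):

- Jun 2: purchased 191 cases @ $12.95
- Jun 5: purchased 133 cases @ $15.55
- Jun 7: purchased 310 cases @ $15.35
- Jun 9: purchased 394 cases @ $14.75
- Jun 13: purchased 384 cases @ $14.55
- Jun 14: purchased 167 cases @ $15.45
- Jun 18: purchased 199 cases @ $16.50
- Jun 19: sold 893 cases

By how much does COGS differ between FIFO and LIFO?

$439.75

FIFO COGS: 191 @ $12.95 + 133 @ $15.55 + 310 @ $15.35 + 259 @ $14.75 = $13,120.35
LIFO COGS: 199 @ $16.50 + 167 @ $15.45 + 384 @ $14.55 + 143 @ $14.75 = $13,560.10
Difference = |$13,120.35 − $13,560.10| = $439.75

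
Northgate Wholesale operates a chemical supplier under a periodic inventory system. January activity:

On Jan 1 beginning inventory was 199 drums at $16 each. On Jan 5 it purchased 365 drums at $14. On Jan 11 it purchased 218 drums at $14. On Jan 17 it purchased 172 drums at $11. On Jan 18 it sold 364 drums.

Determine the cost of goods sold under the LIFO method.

Jan 18, 364 sold [LIFO — newest first]: 172 @ $11 + 192 @ $14 = $4,580
Ending inventory: 199 @ $16 + 365 @ $14 + 26 @ $14 = $8,658

COGS = $4,580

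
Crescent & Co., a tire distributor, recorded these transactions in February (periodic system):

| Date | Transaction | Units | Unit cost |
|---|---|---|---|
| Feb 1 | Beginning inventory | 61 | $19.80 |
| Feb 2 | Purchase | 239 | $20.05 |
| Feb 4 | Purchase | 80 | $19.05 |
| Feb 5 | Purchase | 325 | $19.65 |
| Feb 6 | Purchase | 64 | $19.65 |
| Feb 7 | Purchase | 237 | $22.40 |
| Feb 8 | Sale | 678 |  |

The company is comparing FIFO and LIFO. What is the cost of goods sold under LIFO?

FIFO COGS: 61 @ $19.80 + 239 @ $20.05 + 80 @ $19.05 + 298 @ $19.65 = $13,379.45
LIFO COGS: 237 @ $22.40 + 64 @ $19.65 + 325 @ $19.65 + 52 @ $19.05 = $13,943.25

COGS = $13,943.25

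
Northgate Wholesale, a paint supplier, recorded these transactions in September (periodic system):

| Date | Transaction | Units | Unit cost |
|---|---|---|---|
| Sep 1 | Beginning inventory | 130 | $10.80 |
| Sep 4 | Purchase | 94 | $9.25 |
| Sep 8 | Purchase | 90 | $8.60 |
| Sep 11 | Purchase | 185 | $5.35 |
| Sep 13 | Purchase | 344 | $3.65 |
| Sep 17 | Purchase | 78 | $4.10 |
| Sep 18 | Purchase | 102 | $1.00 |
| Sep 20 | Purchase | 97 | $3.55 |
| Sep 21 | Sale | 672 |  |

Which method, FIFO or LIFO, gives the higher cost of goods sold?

FIFO

FIFO COGS: 130 @ $10.80 + 94 @ $9.25 + 90 @ $8.60 + 185 @ $5.35 + 173 @ $3.65 = $4,668.70
LIFO COGS: 97 @ $3.55 + 102 @ $1.00 + 78 @ $4.10 + 344 @ $3.65 + 51 @ $5.35 = $2,294.60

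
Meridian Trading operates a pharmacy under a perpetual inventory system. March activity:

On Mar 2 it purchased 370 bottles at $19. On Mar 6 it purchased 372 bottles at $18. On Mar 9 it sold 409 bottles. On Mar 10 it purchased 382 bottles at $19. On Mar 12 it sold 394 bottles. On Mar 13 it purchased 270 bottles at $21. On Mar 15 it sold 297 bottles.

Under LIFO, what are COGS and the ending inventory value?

Mar 9, 409 sold [LIFO — newest first]: 372 @ $18 + 37 @ $19 = $7,399
Mar 12, 394 sold [LIFO — newest first]: 382 @ $19 + 12 @ $19 = $7,486
Mar 15, 297 sold [LIFO — newest first]: 270 @ $21 + 27 @ $19 = $6,183
Total COGS = $7,399 + $7,486 + $6,183 = $21,068
Ending inventory: 294 @ $19 = $5,586

COGS = $21,068; ending inventory = $5,586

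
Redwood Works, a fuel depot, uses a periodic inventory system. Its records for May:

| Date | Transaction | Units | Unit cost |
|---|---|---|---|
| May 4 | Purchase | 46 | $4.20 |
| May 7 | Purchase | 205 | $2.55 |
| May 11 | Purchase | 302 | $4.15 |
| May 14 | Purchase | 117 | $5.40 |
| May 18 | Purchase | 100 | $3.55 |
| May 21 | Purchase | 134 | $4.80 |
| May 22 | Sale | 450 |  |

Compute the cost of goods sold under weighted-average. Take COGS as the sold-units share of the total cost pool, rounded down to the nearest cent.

May 22, sell 450: 450/904 × $3,599.25 → $1,791.66
Ending inventory (cost pool remaining) = $1,807.59

COGS = $1,791.66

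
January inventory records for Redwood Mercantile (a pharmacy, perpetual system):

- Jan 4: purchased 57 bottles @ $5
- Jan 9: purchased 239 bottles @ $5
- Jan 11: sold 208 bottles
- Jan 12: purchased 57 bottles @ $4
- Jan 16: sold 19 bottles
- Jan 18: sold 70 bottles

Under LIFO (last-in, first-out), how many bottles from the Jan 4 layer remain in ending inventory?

56

Jan 11, 208 sold [LIFO — newest first]: 208 @ $5 = $1,040
Jan 16, 19 sold [LIFO — newest first]: 19 @ $4 = $76
Jan 18, 70 sold [LIFO — newest first]: 38 @ $4 + 31 @ $5 + 1 @ $5 = $312
Total COGS = $1,040 + $76 + $312 = $1,428
Ending inventory: 56 @ $5 = $280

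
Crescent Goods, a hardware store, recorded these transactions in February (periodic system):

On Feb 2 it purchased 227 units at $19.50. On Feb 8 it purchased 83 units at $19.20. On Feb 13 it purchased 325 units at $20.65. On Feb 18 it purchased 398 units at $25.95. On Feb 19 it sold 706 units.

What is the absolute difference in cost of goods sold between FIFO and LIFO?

$2,114.50

FIFO COGS: 227 @ $19.50 + 83 @ $19.20 + 325 @ $20.65 + 71 @ $25.95 = $14,573.80
LIFO COGS: 398 @ $25.95 + 308 @ $20.65 = $16,688.30
Difference = |$14,573.80 − $16,688.30| = $2,114.50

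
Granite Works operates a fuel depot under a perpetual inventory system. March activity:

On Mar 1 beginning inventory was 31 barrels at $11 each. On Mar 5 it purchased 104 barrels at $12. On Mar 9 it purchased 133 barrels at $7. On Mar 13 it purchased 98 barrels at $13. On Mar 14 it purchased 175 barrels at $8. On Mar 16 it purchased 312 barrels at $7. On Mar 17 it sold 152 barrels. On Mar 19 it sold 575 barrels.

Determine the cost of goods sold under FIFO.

Mar 17, 152 sold [FIFO — oldest first]: 31 @ $11 + 104 @ $12 + 17 @ $7 = $1,708
Mar 19, 575 sold [FIFO — oldest first]: 116 @ $7 + 98 @ $13 + 175 @ $8 + 186 @ $7 = $4,788
Total COGS = $1,708 + $4,788 = $6,496
Ending inventory: 126 @ $7 = $882
Check: goods available $7,378 = COGS $6,496 + ending $882

COGS = $6,496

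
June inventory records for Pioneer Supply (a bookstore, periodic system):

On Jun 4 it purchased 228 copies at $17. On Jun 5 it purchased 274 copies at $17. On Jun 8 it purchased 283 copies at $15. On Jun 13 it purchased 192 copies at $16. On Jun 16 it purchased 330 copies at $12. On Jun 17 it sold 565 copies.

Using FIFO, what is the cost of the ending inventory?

Jun 17, 565 sold [FIFO — oldest first]: 228 @ $17 + 274 @ $17 + 63 @ $15 = $9,479
Ending inventory: 220 @ $15 + 192 @ $16 + 330 @ $12 = $10,332

Ending inventory = $10,332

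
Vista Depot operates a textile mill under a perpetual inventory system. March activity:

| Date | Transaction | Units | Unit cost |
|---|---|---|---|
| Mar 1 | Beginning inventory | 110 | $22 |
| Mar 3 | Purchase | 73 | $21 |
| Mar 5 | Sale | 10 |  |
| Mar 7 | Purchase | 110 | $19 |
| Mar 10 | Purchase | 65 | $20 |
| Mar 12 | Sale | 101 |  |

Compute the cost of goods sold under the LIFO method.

COGS = $2,194

Mar 5, 10 sold [LIFO — newest first]: 10 @ $21 = $210
Mar 12, 101 sold [LIFO — newest first]: 65 @ $20 + 36 @ $19 = $1,984
Total COGS = $210 + $1,984 = $2,194
Ending inventory: 110 @ $22 + 63 @ $21 + 74 @ $19 = $5,149
Check: goods available $7,343 = COGS $2,194 + ending $5,149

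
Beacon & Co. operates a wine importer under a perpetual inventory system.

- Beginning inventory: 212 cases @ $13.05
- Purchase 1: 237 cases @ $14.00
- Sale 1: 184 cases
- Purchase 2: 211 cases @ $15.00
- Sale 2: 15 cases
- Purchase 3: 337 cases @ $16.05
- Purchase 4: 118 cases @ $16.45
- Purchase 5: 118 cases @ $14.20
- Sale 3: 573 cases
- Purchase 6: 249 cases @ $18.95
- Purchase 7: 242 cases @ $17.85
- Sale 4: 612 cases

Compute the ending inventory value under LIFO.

Sale 1 (184) [LIFO — newest first]: 184 @ $14.00 = $2,576.00
Sale 2 (15) [LIFO — newest first]: 15 @ $15.00 = $225.00
Sale 3 (573) [LIFO — newest first]: 118 @ $14.20 + 118 @ $16.45 + 337 @ $16.05 = $9,025.55
Sale 4 (612) [LIFO — newest first]: 242 @ $17.85 + 249 @ $18.95 + 121 @ $15.00 = $10,853.25
Total COGS = $2,576.00 + $225.00 + $9,025.55 + $10,853.25 = $22,679.80
Ending inventory: 212 @ $13.05 + 53 @ $14.00 + 75 @ $15.00 = $4,633.60

Ending inventory = $4,633.60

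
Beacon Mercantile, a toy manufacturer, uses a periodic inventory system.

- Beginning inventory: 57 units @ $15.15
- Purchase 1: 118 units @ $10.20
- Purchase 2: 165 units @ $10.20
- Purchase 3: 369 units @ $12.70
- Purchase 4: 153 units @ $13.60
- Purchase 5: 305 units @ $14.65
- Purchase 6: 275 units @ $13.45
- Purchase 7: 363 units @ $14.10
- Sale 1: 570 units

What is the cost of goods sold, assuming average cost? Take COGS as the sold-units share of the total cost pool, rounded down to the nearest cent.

Sale 1, sell 570: 570/1805 × $23,802.55 → $7,516.59
Ending inventory (cost pool remaining) = $16,285.96

COGS = $7,516.59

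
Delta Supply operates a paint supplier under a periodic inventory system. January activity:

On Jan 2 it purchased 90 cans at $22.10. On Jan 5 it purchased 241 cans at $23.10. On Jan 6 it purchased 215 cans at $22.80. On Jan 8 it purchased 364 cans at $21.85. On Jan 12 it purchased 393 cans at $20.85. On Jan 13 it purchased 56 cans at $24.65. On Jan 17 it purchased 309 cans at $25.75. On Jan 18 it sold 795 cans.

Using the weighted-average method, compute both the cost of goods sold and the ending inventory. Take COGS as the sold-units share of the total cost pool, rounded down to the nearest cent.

COGS = $18,084.20; ending inventory = $19,858.50

Jan 18, sell 795: 795/1668 × $37,942.70 → $18,084.20
Ending inventory (cost pool remaining) = $19,858.50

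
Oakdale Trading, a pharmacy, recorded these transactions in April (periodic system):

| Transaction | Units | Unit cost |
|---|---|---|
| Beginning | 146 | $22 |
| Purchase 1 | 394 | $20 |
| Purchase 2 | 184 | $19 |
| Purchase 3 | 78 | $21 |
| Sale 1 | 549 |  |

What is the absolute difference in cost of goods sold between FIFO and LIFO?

$389

FIFO COGS: 146 @ $22 + 394 @ $20 + 9 @ $19 = $11,263
LIFO COGS: 78 @ $21 + 184 @ $19 + 287 @ $20 = $10,874
Difference = |$11,263 − $10,874| = $389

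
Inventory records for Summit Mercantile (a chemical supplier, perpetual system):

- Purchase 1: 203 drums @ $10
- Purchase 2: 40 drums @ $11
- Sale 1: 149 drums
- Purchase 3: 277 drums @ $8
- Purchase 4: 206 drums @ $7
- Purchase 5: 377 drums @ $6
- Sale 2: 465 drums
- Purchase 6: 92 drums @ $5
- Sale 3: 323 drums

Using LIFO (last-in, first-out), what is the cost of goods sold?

Sale 1 (149) [LIFO — newest first]: 40 @ $11 + 109 @ $10 = $1,530
Sale 2 (465) [LIFO — newest first]: 377 @ $6 + 88 @ $7 = $2,878
Sale 3 (323) [LIFO — newest first]: 92 @ $5 + 118 @ $7 + 113 @ $8 = $2,190
Total COGS = $1,530 + $2,878 + $2,190 = $6,598
Ending inventory: 94 @ $10 + 164 @ $8 = $2,252
Check: goods available $8,850 = COGS $6,598 + ending $2,252

COGS = $6,598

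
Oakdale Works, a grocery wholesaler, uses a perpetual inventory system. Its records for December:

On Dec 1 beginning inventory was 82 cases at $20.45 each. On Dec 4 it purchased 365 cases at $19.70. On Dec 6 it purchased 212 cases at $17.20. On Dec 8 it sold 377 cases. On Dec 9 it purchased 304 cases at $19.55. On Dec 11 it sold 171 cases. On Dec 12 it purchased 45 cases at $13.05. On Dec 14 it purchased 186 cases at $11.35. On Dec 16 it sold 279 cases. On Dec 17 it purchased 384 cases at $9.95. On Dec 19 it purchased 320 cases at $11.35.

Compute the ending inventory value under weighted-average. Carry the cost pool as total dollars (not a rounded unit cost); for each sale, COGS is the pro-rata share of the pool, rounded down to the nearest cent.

Ending inventory = $13,531.36

After Dec 1: 82 on hand, pool $1,676.90 (≈ $20.4500 each)
After Dec 4: 447 on hand, pool $8,867.40 (≈ $19.8376 each)
After Dec 6: 659 on hand, pool $12,513.80 (≈ $18.9891 each)
Dec 8, sell 377: 377/659 × $12,513.80 → $7,158.88
After Dec 9: 586 on hand, pool $11,298.12 (≈ $19.2801 each)
Dec 11, sell 171: 171/586 × $11,298.12 → $3,296.89
After Dec 12: 460 on hand, pool $8,588.48 (≈ $18.6706 each)
After Dec 14: 646 on hand, pool $10,699.58 (≈ $16.5628 each)
Dec 16, sell 279: 279/646 × $10,699.58 → $4,621.02
After Dec 17: 751 on hand, pool $9,899.36 (≈ $13.1816 each)
After Dec 19: 1071 on hand, pool $13,531.36 (≈ $12.6343 each)
Total COGS = $7,158.88 + $3,296.89 + $4,621.02 = $15,076.79
Ending inventory (cost pool remaining) = $13,531.36
Check: goods available $28,608.15 = COGS $15,076.79 + ending $13,531.36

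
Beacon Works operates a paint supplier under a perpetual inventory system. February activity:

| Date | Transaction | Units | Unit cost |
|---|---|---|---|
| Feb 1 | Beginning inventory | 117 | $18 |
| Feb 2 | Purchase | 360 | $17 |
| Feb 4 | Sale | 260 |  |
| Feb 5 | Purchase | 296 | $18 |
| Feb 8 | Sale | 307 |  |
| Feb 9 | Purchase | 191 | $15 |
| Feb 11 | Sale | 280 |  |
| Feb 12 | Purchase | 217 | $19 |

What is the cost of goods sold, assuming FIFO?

Feb 4, 260 sold [FIFO — oldest first]: 117 @ $18 + 143 @ $17 = $4,537
Feb 8, 307 sold [FIFO — oldest first]: 217 @ $17 + 90 @ $18 = $5,309
Feb 11, 280 sold [FIFO — oldest first]: 206 @ $18 + 74 @ $15 = $4,818
Total COGS = $4,537 + $5,309 + $4,818 = $14,664
Ending inventory: 117 @ $15 + 217 @ $19 = $5,878
Check: goods available $20,542 = COGS $14,664 + ending $5,878

COGS = $14,664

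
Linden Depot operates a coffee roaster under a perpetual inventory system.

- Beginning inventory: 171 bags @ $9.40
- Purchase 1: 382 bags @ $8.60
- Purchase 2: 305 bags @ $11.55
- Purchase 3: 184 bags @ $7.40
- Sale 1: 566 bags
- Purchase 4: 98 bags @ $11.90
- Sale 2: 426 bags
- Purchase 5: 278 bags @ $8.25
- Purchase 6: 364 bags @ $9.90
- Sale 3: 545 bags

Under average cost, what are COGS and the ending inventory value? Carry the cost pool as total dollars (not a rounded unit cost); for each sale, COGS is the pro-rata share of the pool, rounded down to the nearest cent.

COGS = $14,561.01; ending inventory = $2,279.24

After Beginning: 171 on hand, pool $1,607.40 (≈ $9.4000 each)
After Purchase 1: 553 on hand, pool $4,892.60 (≈ $8.8474 each)
After Purchase 2: 858 on hand, pool $8,415.35 (≈ $9.8081 each)
After Purchase 3: 1042 on hand, pool $9,776.95 (≈ $9.3829 each)
Sale 1, sell 566: 566/1042 × $9,776.95 → $5,310.70
After Purchase 4: 574 on hand, pool $5,632.45 (≈ $9.8126 each)
Sale 2, sell 426: 426/574 × $5,632.45 → $4,180.18
After Purchase 5: 426 on hand, pool $3,745.77 (≈ $8.7929 each)
After Purchase 6: 790 on hand, pool $7,349.37 (≈ $9.3030 each)
Sale 3, sell 545: 545/790 × $7,349.37 → $5,070.13
Total COGS = $5,310.70 + $4,180.18 + $5,070.13 = $14,561.01
Ending inventory (cost pool remaining) = $2,279.24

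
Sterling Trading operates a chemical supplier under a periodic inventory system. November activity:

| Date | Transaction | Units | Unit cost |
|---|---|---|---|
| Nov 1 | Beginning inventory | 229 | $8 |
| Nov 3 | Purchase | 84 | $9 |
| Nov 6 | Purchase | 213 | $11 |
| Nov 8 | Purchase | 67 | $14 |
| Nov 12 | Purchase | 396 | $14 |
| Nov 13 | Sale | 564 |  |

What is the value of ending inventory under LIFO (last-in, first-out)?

Nov 13, 564 sold [LIFO — newest first]: 396 @ $14 + 67 @ $14 + 101 @ $11 = $7,593
Ending inventory: 229 @ $8 + 84 @ $9 + 112 @ $11 = $3,820
Check: goods available $11,413 = COGS $7,593 + ending $3,820

Ending inventory = $3,820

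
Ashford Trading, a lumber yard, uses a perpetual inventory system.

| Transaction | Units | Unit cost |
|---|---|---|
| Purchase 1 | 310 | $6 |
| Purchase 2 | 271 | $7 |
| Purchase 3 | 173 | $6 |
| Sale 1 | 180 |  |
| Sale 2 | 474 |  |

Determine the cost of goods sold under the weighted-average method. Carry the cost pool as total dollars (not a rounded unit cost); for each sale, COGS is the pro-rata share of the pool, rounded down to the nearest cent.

COGS = $4,159.05

After Purchase 1: 310 on hand, pool $1,860.00 (≈ $6.0000 each)
After Purchase 2: 581 on hand, pool $3,757.00 (≈ $6.4664 each)
After Purchase 3: 754 on hand, pool $4,795.00 (≈ $6.3594 each)
Sale 1, sell 180: 180/754 × $4,795.00 → $1,144.69
Sale 2, sell 474: 474/574 × $3,650.31 → $3,014.36
Total COGS = $1,144.69 + $3,014.36 = $4,159.05
Ending inventory (cost pool remaining) = $635.95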